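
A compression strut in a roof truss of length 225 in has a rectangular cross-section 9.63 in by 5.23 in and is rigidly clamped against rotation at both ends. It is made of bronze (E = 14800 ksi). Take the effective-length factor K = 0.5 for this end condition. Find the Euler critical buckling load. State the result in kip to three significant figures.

Buckling occurs about the weak axis: I_min = h·b³/12 with b = 5.23 in (the shorter side).
I_min = 9.63×5.23³/12 = 114.8 in⁴
Effective length L_e = K·L = 0.5 × 225 = 112.5 in
P_cr = π²EI / L_e² = π² × 14800×10³ × 114.8 / 112.5² = 1.325×10^6 lb

P_cr ≈ 1320 kip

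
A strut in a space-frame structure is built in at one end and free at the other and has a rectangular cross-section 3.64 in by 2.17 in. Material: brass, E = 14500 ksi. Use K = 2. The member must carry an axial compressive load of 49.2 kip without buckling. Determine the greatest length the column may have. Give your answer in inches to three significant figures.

L_max ≈ 47.5 in

Buckling occurs about the weak axis: I_min = h·b³/12 with b = 2.17 in (the shorter side).
I_min = 3.64×2.17³/12 = 3.100 in⁴
At the buckling limit P_cr = P = 4.920×10^4 lb
From P_cr = π²EI/(K·L)²:  L = (1/K)·√(π²EI/P_cr) = (1/2)·√(π²×1.45×10^7×3.100/4.920×10^4)
L = 47.5 in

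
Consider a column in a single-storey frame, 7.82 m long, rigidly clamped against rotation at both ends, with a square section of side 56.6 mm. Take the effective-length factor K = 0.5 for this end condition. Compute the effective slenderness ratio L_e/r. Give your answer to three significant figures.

λ ≈ 239

For a square r = a/√12 = 56.6/√12 = 16.34 mm
L_e = K·L = 0.5 × 7.82 m = 3.910 m = 3910.0 mm
λ = L_e / r_min = 3910.0 / 16.34 = 239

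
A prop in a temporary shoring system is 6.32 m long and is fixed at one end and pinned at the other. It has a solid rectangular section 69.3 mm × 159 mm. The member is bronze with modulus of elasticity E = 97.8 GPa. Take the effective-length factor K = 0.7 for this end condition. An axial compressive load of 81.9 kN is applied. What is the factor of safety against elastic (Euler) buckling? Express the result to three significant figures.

Buckling occurs about the weak axis: I_min = h·b³/12 with b = 69.3 mm (the shorter side).
I_min = 159×69.3³/12 = 4.410×10^6 mm⁴
I = 4.410×10^6 mm⁴ = 4.410×10^-6 m⁴
Effective length L_e = K·L = 0.7 × 6.32 = 4.424 m
P_cr = π²EI / L_e² = π² × 97.8×10⁹ × 4.410×10^-6 / 4.424² = 2.175×10^5 N
Factor of safety n = P_cr / P = 217.48 / 81.9 = 2.66

n ≈ 2.66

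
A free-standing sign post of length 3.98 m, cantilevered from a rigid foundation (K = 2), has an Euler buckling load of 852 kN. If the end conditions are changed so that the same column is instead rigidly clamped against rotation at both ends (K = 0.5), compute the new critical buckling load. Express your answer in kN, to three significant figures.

P_cr ≈ 13600 kN

P_cr ∝ 1/K², so P_cr,new = P_cr,old × (K_old/K_new)² = 852 × (2/0.5)²
= 852 × 16.00 = 13600 kN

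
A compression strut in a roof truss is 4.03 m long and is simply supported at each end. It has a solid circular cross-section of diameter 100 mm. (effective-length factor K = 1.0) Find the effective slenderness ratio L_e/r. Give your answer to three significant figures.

λ ≈ 161

I = πd⁴/64 = π×100⁴/64 = 4.909×10^6 mm⁴
A = 7.854×10^3 mm²;  r_min = √(I/A) = √(4.909×10^6/7.854×10^3) = 25.00 mm
L_e = K·L = 1 × 4.03 m = 4.030 m = 4030.0 mm
λ = L_e / r_min = 4030.0 / 25.00 = 161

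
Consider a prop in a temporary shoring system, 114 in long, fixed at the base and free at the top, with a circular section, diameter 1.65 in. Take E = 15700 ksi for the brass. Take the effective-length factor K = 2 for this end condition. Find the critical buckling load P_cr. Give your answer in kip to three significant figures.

I = πd⁴/64 = π×1.65⁴/64 = 0.3638 in⁴
Effective length L_e = K·L = 2 × 114 = 228.0 in
P_cr = π²EI / L_e² = π² × 15700×10³ × 0.3638 / 228.0² = 1.085×10^3 lb

P_cr ≈ 1.08 kip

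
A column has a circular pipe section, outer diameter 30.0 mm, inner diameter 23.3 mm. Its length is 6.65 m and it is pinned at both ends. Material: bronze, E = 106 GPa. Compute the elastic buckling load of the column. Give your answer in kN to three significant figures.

P_cr ≈ 0.598 kN

d_o = 30.0 mm, d_i = 23.3 mm
I = π(d_o⁴ − d_i⁴)/64 = π(30.0⁴ − 23.30⁴)/64 = 2.529×10^4 mm⁴
I = 2.529×10^4 mm⁴ = 2.529×10^-8 m⁴
Effective length L_e = K·L = 1 × 6.65 = 6.650 m
P_cr = π²EI / L_e² = π² × 106×10⁹ × 2.529×10^-8 / 6.650² = 598.4 N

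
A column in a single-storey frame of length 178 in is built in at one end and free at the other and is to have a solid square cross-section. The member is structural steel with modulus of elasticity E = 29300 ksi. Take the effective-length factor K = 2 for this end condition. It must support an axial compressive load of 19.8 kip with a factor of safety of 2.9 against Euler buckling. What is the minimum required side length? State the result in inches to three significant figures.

a ≈ 4.17 in

Required P_cr = n·P = 2.9 × 19.8 = 57.42 kip
L_e = K·L = 2 × 178 = 356.0 in
Required I = P_cr·L_e²/(π²E) = 5.742×10^4 × 356.0² / (π² × 2.93×10^7) = 25.16 in⁴
Solid square: I = a⁴/12  ⇒  a = (12I)^(1/4) = (12×25.16)^(1/4) = 4.17 in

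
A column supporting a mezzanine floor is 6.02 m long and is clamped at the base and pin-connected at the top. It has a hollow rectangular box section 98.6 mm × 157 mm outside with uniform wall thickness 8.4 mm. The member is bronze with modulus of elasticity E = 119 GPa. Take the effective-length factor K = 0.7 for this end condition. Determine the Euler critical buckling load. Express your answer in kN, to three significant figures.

P_cr ≈ 407 kN

Inner dimensions: h_i = 157 − 2×8.4 = 140.2 mm, b_i = 98.6 − 2×8.4 = 81.80 mm
Weak-axis I_min = (h_o·b_o³ − h_i·b_i³)/12 with b_o = 98.6, b_i = 81.80 mm (shorter outer/inner sides).
I_min = (157×98.6³ − 140.2×81.80³)/12 = 6.147×10^6 mm⁴
I = 6.147×10^6 mm⁴ = 6.147×10^-6 m⁴
Effective length L_e = K·L = 0.7 × 6.02 = 4.214 m
P_cr = π²EI / L_e² = π² × 119×10⁹ × 6.147×10^-6 / 4.214² = 4.065×10^5 N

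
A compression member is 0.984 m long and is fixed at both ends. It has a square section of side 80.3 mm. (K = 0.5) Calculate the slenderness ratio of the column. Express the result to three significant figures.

For a square r = a/√12 = 80.3/√12 = 23.18 mm
L_e = K·L = 0.5 × 0.984 m = 0.4920 m = 492.00 mm
λ = L_e / r_min = 492.00 / 23.18 = 21.2

λ ≈ 21.2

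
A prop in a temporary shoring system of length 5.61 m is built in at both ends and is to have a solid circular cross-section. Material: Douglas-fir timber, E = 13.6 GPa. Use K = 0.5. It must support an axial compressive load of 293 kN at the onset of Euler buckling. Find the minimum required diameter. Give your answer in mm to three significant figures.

L_e = K·L = 0.5 × 5.61 = 2.805 m
Required I = P_cr·L_e²/(π²E) = 2.930×10^5 × 2.805² / (π² × 1.36×10^10) = 1.717×10^-5 m⁴
I_req = 1.717×10^7 mm⁴
Solid circle: I = πd⁴/64  ⇒  d = (64I/π)^(1/4) = (64×1.717×10^7/π)^(1/4) = 137 mm

d ≈ 137 mm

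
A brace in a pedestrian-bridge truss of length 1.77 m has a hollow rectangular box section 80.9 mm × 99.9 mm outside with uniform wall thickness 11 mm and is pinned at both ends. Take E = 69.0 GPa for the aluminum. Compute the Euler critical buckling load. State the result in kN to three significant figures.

Inner dimensions: h_i = 99.9 − 2×11 = 77.90 mm, b_i = 80.9 − 2×11 = 58.90 mm
Weak-axis I_min = (h_o·b_o³ − h_i·b_i³)/12 with b_o = 80.9, b_i = 58.90 mm (shorter outer/inner sides).
I_min = (99.9×80.9³ − 77.90×58.90³)/12 = 3.081×10^6 mm⁴
I = 3.081×10^6 mm⁴ = 3.081×10^-6 m⁴
Effective length L_e = K·L = 1 × 1.77 = 1.770 m
P_cr = π²EI / L_e² = π² × 69.0×10⁹ × 3.081×10^-6 / 1.770² = 6.698×10^5 N

P_cr ≈ 670 kN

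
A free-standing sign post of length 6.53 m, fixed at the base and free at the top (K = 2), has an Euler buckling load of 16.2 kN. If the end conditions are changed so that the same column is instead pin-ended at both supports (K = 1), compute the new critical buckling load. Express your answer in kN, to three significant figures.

P_cr ≈ 64.8 kN

P_cr ∝ 1/K², so P_cr,new = P_cr,old × (K_old/K_new)² = 16.2 × (2/1)²
= 16.2 × 4.000 = 64.8 kN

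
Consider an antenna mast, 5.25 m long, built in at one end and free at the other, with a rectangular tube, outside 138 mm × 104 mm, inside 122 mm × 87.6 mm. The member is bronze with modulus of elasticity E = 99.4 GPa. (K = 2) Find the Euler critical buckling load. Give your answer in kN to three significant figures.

P_cr ≈ 54.3 kN

Weak-axis I_min = (h_o·b_o³ − h_i·b_i³)/12 with b_o = 104, b_i = 87.60 mm (shorter outer/inner sides).
I_min = (138×104³ − 122.0×87.60³)/12 = 6.102×10^6 mm⁴
I = 6.102×10^6 mm⁴ = 6.102×10^-6 m⁴
Effective length L_e = K·L = 2 × 5.25 = 10.50 m
P_cr = π²EI / L_e² = π² × 99.4×10⁹ × 6.102×10^-6 / 10.50² = 5.429×10^4 N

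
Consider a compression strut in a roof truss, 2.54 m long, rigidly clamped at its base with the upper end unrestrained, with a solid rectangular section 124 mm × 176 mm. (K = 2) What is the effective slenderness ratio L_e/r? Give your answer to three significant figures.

For a rectangle r_min = b/√12 = 124/√12 = 35.80 mm
L_e = K·L = 2 × 2.54 m = 5.080 m = 5080.0 mm
λ = L_e / r_min = 5080.0 / 35.80 = 142

λ ≈ 142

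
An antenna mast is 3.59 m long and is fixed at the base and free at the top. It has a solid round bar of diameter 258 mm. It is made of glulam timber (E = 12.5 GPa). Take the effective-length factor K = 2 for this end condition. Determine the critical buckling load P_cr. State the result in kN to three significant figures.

I = πd⁴/64 = π×258⁴/64 = 2.175×10^8 mm⁴
I = 2.175×10^8 mm⁴ = 2.175×10^-4 m⁴
Effective length L_e = K·L = 2 × 3.59 = 7.180 m
P_cr = π²EI / L_e² = π² × 12.5×10⁹ × 2.175×10^-4 / 7.180² = 5.205×10^5 N

P_cr ≈ 520 kN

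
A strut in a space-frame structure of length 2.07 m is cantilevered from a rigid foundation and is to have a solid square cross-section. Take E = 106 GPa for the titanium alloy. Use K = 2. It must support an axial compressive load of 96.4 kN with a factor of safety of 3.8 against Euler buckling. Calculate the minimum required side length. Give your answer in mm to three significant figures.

Required P_cr = n·P = 3.8 × 96.4 = 366.3 kN
L_e = K·L = 2 × 2.07 = 4.140 m
Required I = P_cr·L_e²/(π²E) = 3.663×10^5 × 4.140² / (π² × 1.06×10^11) = 6.001×10^-6 m⁴
I_req = 6.001×10^6 mm⁴
Solid square: I = a⁴/12  ⇒  a = (12I)^(1/4) = (12×6.001×10^6)^(1/4) = 92.1 mm

a ≈ 92.1 mm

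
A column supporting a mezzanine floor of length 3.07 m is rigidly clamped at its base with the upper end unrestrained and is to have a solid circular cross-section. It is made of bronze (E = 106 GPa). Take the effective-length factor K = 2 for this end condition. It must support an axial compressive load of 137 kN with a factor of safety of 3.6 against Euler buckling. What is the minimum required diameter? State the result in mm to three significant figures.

Required P_cr = n·P = 3.6 × 137 = 493.2 kN
L_e = K·L = 2 × 3.07 = 6.140 m
Required I = P_cr·L_e²/(π²E) = 4.932×10^5 × 6.140² / (π² × 1.06×10^11) = 1.777×10^-5 m⁴
I_req = 1.777×10^7 mm⁴
Solid circle: I = πd⁴/64  ⇒  d = (64I/π)^(1/4) = (64×1.777×10^7/π)^(1/4) = 138 mm

d ≈ 138 mm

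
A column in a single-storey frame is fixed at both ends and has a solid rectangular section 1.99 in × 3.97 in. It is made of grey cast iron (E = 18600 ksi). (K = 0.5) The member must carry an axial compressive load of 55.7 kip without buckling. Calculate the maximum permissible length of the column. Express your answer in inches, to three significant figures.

L_max ≈ 185 in

Buckling occurs about the weak axis: I_min = h·b³/12 with b = 1.99 in (the shorter side).
I_min = 3.97×1.99³/12 = 2.607 in⁴
At the buckling limit P_cr = P = 5.570×10^4 lb
From P_cr = π²EI/(K·L)²:  L = (1/K)·√(π²EI/P_cr) = (1/0.5)·√(π²×1.86×10^7×2.607/5.570×10^4)
L = 185 in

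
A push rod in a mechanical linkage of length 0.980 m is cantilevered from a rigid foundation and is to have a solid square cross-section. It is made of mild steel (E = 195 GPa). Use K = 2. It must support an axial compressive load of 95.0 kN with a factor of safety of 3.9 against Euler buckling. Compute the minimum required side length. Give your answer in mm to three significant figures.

Required P_cr = n·P = 3.9 × 95.0 = 370.5 kN
L_e = K·L = 2 × 0.980 = 1.960 m
Required I = P_cr·L_e²/(π²E) = 3.705×10^5 × 1.960² / (π² × 1.95×10^11) = 7.395×10^-7 m⁴
I_req = 7.395×10^5 mm⁴
Solid square: I = a⁴/12  ⇒  a = (12I)^(1/4) = (12×7.395×10^5)^(1/4) = 54.6 mm

a ≈ 54.6 mm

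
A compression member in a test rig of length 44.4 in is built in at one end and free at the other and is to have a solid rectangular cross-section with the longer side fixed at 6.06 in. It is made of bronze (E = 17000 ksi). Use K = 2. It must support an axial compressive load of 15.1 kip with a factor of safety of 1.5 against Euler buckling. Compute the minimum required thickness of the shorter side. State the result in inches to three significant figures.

Required P_cr = n·P = 1.5 × 15.1 = 22.65 kip
L_e = K·L = 2 × 44.4 = 88.80 in
Required I = P_cr·L_e²/(π²E) = 2.265×10^4 × 88.80² / (π² × 1.70×10^7) = 1.064 in⁴
Rectangle, weak axis: I_min = h·b³/12 with h = 6.06 in fixed  ⇒  b = (12I/h)^(1/3) = 1.28 in

b ≈ 1.28 in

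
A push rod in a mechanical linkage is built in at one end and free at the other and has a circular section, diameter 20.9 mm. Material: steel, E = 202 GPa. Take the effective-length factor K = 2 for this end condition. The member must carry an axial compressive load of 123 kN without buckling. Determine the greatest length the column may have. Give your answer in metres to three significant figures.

I = πd⁴/64 = π×20.9⁴/64 = 9.366×10^3 mm⁴
I = 9.366×10^-9 m⁴
At the buckling limit P_cr = P = 1.230×10^5 N
From P_cr = π²EI/(K·L)²:  L = (1/K)·√(π²EI/P_cr) = (1/2)·√(π²×2.02×10^11×9.366×10^-9/1.230×10^5)
L = 0.195 m

L_max ≈ 0.195 m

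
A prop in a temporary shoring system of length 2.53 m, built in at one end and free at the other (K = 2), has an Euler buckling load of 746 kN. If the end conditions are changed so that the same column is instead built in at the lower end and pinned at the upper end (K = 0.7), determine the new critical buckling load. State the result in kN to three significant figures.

P_cr ≈ 6090 kN

P_cr ∝ 1/K², so P_cr,new = P_cr,old × (K_old/K_new)² = 746 × (2/0.7)²
= 746 × 8.163 = 6090 kN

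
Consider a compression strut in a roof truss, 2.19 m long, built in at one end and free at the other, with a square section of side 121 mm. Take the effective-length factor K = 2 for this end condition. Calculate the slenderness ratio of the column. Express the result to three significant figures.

λ ≈ 125

For a square r = a/√12 = 121/√12 = 34.93 mm
L_e = K·L = 2 × 2.19 m = 4.380 m = 4380.0 mm
λ = L_e / r_min = 4380.0 / 34.93 = 125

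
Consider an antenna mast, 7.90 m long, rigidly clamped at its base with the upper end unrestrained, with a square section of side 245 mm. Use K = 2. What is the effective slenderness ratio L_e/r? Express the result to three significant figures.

λ ≈ 223

For a square r = a/√12 = 245/√12 = 70.73 mm
L_e = K·L = 2 × 7.90 m = 15.80 m = 15800 mm
λ = L_e / r_min = 15800 / 70.73 = 223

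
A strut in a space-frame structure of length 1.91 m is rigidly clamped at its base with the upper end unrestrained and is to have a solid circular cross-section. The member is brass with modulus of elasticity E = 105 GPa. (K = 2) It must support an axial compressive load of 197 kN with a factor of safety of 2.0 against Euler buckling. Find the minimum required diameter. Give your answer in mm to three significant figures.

Required P_cr = n·P = 2.0 × 197 = 394.0 kN
L_e = K·L = 2 × 1.91 = 3.820 m
Required I = P_cr·L_e²/(π²E) = 3.940×10^5 × 3.820² / (π² × 1.05×10^11) = 5.548×10^-6 m⁴
I_req = 5.548×10^6 mm⁴
Solid circle: I = πd⁴/64  ⇒  d = (64I/π)^(1/4) = (64×5.548×10^6/π)^(1/4) = 103 mm

d ≈ 103 mm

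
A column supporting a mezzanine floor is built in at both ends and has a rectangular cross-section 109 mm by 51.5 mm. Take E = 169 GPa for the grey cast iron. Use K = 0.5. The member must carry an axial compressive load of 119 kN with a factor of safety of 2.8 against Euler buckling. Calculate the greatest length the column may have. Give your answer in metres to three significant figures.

L_max ≈ 4.98 m

Buckling occurs about the weak axis: I_min = h·b³/12 with b = 51.5 mm (the shorter side).
I_min = 109×51.5³/12 = 1.241×10^6 mm⁴
I = 1.241×10^-6 m⁴
Required critical load P_cr = n·P = 2.8 × 119 = 333.2 kN = 3.332×10^5 N
From P_cr = π²EI/(K·L)²:  L = (1/K)·√(π²EI/P_cr) = (1/0.5)·√(π²×1.69×10^11×1.241×10^-6/3.332×10^5)
L = 4.98 m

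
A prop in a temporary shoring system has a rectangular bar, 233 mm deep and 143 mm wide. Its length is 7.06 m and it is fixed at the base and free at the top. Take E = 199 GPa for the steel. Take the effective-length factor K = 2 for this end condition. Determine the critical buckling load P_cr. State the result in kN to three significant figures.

Buckling occurs about the weak axis: I_min = h·b³/12 with b = 143 mm (the shorter side).
I_min = 233×143³/12 = 5.678×10^7 mm⁴
I = 5.678×10^7 mm⁴ = 5.678×10^-5 m⁴
Effective length L_e = K·L = 2 × 7.06 = 14.12 m
P_cr = π²EI / L_e² = π² × 199×10⁹ × 5.678×10^-5 / 14.12² = 5.593×10^5 N

P_cr ≈ 559 kN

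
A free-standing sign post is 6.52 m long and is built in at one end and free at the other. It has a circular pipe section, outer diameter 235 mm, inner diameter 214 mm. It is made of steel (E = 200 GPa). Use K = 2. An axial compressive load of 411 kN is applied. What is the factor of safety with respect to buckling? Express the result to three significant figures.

d_o = 235 mm, d_i = 214 mm
I = π(d_o⁴ − d_i⁴)/64 = π(235⁴ − 214.0⁴)/64 = 4.676×10^7 mm⁴
I = 4.676×10^7 mm⁴ = 4.676×10^-5 m⁴
Effective length L_e = K·L = 2 × 6.52 = 13.04 m
P_cr = π²EI / L_e² = π² × 200×10⁹ × 4.676×10^-5 / 13.04² = 5.428×10^5 N
Factor of safety n = P_cr / P = 542.78 / 411 = 1.32

n ≈ 1.32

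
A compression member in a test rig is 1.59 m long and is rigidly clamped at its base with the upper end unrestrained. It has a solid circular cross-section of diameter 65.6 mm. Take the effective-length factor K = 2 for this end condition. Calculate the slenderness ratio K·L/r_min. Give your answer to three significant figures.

I = πd⁴/64 = π×65.6⁴/64 = 9.090×10^5 mm⁴
A = 3.380×10^3 mm²;  r_min = √(I/A) = √(9.090×10^5/3.380×10^3) = 16.40 mm
L_e = K·L = 2 × 1.59 m = 3.180 m = 3180.0 mm
λ = L_e / r_min = 3180.0 / 16.40 = 194

λ ≈ 194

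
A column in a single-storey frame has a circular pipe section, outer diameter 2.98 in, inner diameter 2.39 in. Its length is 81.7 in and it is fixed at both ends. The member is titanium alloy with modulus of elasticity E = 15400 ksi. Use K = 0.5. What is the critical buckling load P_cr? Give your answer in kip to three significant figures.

d_o = 2.98 in, d_i = 2.39 in
I = π(d_o⁴ − d_i⁴)/64 = π(2.98⁴ − 2.390⁴)/64 = 2.269 in⁴
Effective length L_e = K·L = 0.5 × 81.7 = 40.85 in
P_cr = π²EI / L_e² = π² × 15400×10³ × 2.269 / 40.85² = 2.067×10^5 lb

P_cr ≈ 207 kip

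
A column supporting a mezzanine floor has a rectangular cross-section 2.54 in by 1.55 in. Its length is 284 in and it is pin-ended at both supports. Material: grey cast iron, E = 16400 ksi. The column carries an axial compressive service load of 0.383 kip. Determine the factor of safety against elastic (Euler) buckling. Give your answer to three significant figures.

n ≈ 4.13

Buckling occurs about the weak axis: I_min = h·b³/12 with b = 1.55 in (the shorter side).
I_min = 2.54×1.55³/12 = 0.7882 in⁴
Effective length L_e = K·L = 1 × 284 = 284.0 in
P_cr = π²EI / L_e² = π² × 16400×10³ × 0.7882 / 284.0² = 1.582×10^3 lb
Factor of safety n = P_cr / P = 1.5818 / 0.383 = 4.13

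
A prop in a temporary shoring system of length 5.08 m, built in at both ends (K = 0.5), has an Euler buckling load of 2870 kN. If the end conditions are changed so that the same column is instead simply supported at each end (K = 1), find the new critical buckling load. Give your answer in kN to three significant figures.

P_cr ≈ 718 kN

P_cr ∝ 1/K², so P_cr,new = P_cr,old × (K_old/K_new)² = 2870 × (0.5/1)²
= 2870 × 0.2500 = 718 kN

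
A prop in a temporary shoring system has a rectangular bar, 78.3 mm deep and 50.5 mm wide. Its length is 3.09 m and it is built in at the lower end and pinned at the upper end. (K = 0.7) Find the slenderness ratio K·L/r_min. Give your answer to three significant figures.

Buckling occurs about the weak axis: I_min = h·b³/12 with b = 50.5 mm (the shorter side).
I_min = 78.3×50.5³/12 = 8.403×10^5 mm⁴
A = 3.954×10^3 mm²;  r_min = √(I/A) = √(8.403×10^5/3.954×10^3) = 14.58 mm
L_e = K·L = 0.7 × 3.09 m = 2.163 m = 2163.0 mm
λ = L_e / r_min = 2163.0 / 14.58 = 148

λ ≈ 148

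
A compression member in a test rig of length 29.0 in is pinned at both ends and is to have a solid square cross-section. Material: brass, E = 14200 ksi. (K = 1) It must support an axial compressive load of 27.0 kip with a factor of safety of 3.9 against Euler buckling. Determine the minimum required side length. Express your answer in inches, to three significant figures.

a ≈ 1.66 in

Required P_cr = n·P = 3.9 × 27.0 = 105.3 kip
L_e = K·L = 1 × 29.0 = 29.00 in
Required I = P_cr·L_e²/(π²E) = 1.053×10^5 × 29.00² / (π² × 1.42×10^7) = 0.6319 in⁴
Solid square: I = a⁴/12  ⇒  a = (12I)^(1/4) = (12×0.6319)^(1/4) = 1.66 in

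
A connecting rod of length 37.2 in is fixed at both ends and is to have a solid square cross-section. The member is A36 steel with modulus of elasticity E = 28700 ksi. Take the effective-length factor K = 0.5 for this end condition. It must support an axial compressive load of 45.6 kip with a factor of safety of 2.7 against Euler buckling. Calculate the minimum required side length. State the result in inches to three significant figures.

a ≈ 1.16 in

Required P_cr = n·P = 2.7 × 45.6 = 123.1 kip
L_e = K·L = 0.5 × 37.2 = 18.60 in
Required I = P_cr·L_e²/(π²E) = 1.231×10^5 × 18.60² / (π² × 2.87×10^7) = 0.1504 in⁴
Solid square: I = a⁴/12  ⇒  a = (12I)^(1/4) = (12×0.1504)^(1/4) = 1.16 in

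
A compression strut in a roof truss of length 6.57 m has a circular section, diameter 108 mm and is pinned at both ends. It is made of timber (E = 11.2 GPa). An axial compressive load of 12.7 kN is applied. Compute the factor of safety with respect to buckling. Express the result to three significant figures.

I = πd⁴/64 = π×108⁴/64 = 6.678×10^6 mm⁴
I = 6.678×10^6 mm⁴ = 6.678×10^-6 m⁴
Effective length L_e = K·L = 1 × 6.57 = 6.570 m
P_cr = π²EI / L_e² = π² × 11.2×10⁹ × 6.678×10^-6 / 6.570² = 1.710×10^4 N
Factor of safety n = P_cr / P = 17.102 / 12.7 = 1.35

n ≈ 1.35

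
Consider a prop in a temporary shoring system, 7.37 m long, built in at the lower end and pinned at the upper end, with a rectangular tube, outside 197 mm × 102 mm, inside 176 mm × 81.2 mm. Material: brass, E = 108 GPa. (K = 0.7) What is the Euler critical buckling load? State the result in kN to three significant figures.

Weak-axis I_min = (h_o·b_o³ − h_i·b_i³)/12 with b_o = 102, b_i = 81.20 mm (shorter outer/inner sides).
I_min = (197×102³ − 176.0×81.20³)/12 = 9.569×10^6 mm⁴
I = 9.569×10^6 mm⁴ = 9.569×10^-6 m⁴
Effective length L_e = K·L = 0.7 × 7.37 = 5.159 m
P_cr = π²EI / L_e² = π² × 108×10⁹ × 9.569×10^-6 / 5.159² = 3.832×10^5 N

P_cr ≈ 383 kN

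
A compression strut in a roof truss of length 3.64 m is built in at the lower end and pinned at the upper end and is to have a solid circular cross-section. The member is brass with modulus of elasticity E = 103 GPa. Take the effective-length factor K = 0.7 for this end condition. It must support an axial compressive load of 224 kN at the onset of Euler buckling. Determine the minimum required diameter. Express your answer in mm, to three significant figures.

d ≈ 73.5 mm

L_e = K·L = 0.7 × 3.64 = 2.548 m
Required I = P_cr·L_e²/(π²E) = 2.240×10^5 × 2.548² / (π² × 1.03×10^11) = 1.431×10^-6 m⁴
I_req = 1.431×10^6 mm⁴
Solid circle: I = πd⁴/64  ⇒  d = (64I/π)^(1/4) = (64×1.431×10^6/π)^(1/4) = 73.5 mm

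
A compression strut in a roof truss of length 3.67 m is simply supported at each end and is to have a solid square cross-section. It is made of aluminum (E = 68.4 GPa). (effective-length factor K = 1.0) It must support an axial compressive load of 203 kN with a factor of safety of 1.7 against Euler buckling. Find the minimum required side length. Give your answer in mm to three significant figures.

Required P_cr = n·P = 1.7 × 203 = 345.1 kN
L_e = K·L = 1 × 3.67 = 3.670 m
Required I = P_cr·L_e²/(π²E) = 3.451×10^5 × 3.670² / (π² × 6.84×10^10) = 6.885×10^-6 m⁴
I_req = 6.885×10^6 mm⁴
Solid square: I = a⁴/12  ⇒  a = (12I)^(1/4) = (12×6.885×10^6)^(1/4) = 95.3 mm

a ≈ 95.3 mm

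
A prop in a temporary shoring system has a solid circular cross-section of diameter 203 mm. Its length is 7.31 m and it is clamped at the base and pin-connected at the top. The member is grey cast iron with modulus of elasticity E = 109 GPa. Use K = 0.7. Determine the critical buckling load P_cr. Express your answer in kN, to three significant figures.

P_cr ≈ 3420 kN

I = πd⁴/64 = π×203⁴/64 = 8.336×10^7 mm⁴
I = 8.336×10^7 mm⁴ = 8.336×10^-5 m⁴
Effective length L_e = K·L = 0.7 × 7.31 = 5.117 m
P_cr = π²EI / L_e² = π² × 109×10⁹ × 8.336×10^-5 / 5.117² = 3.425×10^6 N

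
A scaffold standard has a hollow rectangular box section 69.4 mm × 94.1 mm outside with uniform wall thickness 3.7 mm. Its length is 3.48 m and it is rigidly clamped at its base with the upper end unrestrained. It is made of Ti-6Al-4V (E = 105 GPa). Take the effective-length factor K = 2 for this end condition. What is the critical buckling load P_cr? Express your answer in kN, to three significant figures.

Inner dimensions: h_i = 94.1 − 2×3.7 = 86.70 mm, b_i = 69.4 − 2×3.7 = 62.00 mm
Weak-axis I_min = (h_o·b_o³ − h_i·b_i³)/12 with b_o = 69.4, b_i = 62.00 mm (shorter outer/inner sides).
I_min = (94.1×69.4³ − 86.70×62.00³)/12 = 8.992×10^5 mm⁴
I = 8.992×10^5 mm⁴ = 8.992×10^-7 m⁴
Effective length L_e = K·L = 2 × 3.48 = 6.960 m
P_cr = π²EI / L_e² = π² × 105×10⁹ × 8.992×10^-7 / 6.960² = 1.924×10^4 N

P_cr ≈ 19.2 kN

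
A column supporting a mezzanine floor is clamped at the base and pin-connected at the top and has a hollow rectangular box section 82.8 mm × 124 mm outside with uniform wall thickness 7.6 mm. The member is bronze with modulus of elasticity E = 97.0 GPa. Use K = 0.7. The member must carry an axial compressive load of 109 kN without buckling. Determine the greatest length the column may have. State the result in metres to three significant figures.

L_max ≈ 7.41 m

Inner dimensions: h_i = 124 − 2×7.6 = 108.8 mm, b_i = 82.8 − 2×7.6 = 67.60 mm
Weak-axis I_min = (h_o·b_o³ − h_i·b_i³)/12 with b_o = 82.8, b_i = 67.60 mm (shorter outer/inner sides).
I_min = (124×82.8³ − 108.8×67.60³)/12 = 3.065×10^6 mm⁴
I = 3.065×10^-6 m⁴
At the buckling limit P_cr = P = 1.090×10^5 N
From P_cr = π²EI/(K·L)²:  L = (1/K)·√(π²EI/P_cr) = (1/0.7)·√(π²×9.70×10^10×3.065×10^-6/1.090×10^5)
L = 7.41 m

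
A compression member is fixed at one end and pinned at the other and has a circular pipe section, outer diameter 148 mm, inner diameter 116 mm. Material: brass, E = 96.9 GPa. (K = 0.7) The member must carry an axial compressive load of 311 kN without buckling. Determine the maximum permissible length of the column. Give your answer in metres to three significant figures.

L_max ≈ 9.59 m

d_o = 148 mm, d_i = 116 mm
I = π(d_o⁴ − d_i⁴)/64 = π(148⁴ − 116.0⁴)/64 = 1.466×10^7 mm⁴
I = 1.466×10^-5 m⁴
At the buckling limit P_cr = P = 3.110×10^5 N
From P_cr = π²EI/(K·L)²:  L = (1/K)·√(π²EI/P_cr) = (1/0.7)·√(π²×9.69×10^10×1.466×10^-5/3.110×10^5)
L = 9.59 m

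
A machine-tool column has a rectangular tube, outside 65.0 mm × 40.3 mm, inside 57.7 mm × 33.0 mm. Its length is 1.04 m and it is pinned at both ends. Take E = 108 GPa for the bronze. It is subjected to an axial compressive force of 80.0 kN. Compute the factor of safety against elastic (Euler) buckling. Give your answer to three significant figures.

n ≈ 2.24

Weak-axis I_min = (h_o·b_o³ − h_i·b_i³)/12 with b_o = 40.3, b_i = 33.00 mm (shorter outer/inner sides).
I_min = (65.0×40.3³ − 57.70×33.00³)/12 = 1.817×10^5 mm⁴
I = 1.817×10^5 mm⁴ = 1.817×10^-7 m⁴
Effective length L_e = K·L = 1 × 1.04 = 1.040 m
P_cr = π²EI / L_e² = π² × 108×10⁹ × 1.817×10^-7 / 1.040² = 1.791×10^5 N
Factor of safety n = P_cr / P = 179.09 / 80.0 = 2.24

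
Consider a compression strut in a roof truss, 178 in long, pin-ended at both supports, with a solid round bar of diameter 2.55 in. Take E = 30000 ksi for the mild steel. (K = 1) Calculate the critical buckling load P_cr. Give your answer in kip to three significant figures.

I = πd⁴/64 = π×2.55⁴/64 = 2.076 in⁴
Effective length L_e = K·L = 1 × 178 = 178.0 in
P_cr = π²EI / L_e² = π² × 30000×10³ × 2.076 / 178.0² = 1.940×10^4 lb

P_cr ≈ 19.4 kip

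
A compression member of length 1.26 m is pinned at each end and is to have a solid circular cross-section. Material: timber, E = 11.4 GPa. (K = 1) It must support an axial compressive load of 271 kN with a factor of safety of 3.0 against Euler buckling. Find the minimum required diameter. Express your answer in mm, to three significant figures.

d ≈ 124 mm

Required P_cr = n·P = 3.0 × 271 = 813.0 kN
L_e = K·L = 1 × 1.26 = 1.260 m
Required I = P_cr·L_e²/(π²E) = 8.130×10^5 × 1.260² / (π² × 1.14×10^10) = 1.147×10^-5 m⁴
I_req = 1.147×10^7 mm⁴
Solid circle: I = πd⁴/64  ⇒  d = (64I/π)^(1/4) = (64×1.147×10^7/π)^(1/4) = 124 mm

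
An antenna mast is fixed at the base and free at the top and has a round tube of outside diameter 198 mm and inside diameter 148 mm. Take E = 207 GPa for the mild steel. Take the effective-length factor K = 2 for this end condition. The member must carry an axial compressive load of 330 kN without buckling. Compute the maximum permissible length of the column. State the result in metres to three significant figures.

L_max ≈ 8.96 m

d_o = 198 mm, d_i = 148 mm
I = π(d_o⁴ − d_i⁴)/64 = π(198⁴ − 148.0⁴)/64 = 5.189×10^7 mm⁴
I = 5.189×10^-5 m⁴
At the buckling limit P_cr = P = 3.300×10^5 N
From P_cr = π²EI/(K·L)²:  L = (1/K)·√(π²EI/P_cr) = (1/2)·√(π²×2.07×10^11×5.189×10^-5/3.300×10^5)
L = 8.96 m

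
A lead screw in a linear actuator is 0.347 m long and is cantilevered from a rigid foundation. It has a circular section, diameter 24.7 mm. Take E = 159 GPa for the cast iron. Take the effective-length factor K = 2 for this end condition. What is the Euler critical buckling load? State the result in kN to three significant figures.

I = πd⁴/64 = π×24.7⁴/64 = 1.827×10^4 mm⁴
I = 1.827×10^4 mm⁴ = 1.827×10^-8 m⁴
Effective length L_e = K·L = 2 × 0.347 = 0.6940 m
P_cr = π²EI / L_e² = π² × 159×10⁹ × 1.827×10^-8 / 0.6940² = 5.953×10^4 N

P_cr ≈ 59.5 kN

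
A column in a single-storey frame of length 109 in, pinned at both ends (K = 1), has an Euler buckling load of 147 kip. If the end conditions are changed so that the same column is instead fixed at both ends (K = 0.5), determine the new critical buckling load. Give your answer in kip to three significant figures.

P_cr ∝ 1/K², so P_cr,new = P_cr,old × (K_old/K_new)² = 147 × (1/0.5)²
= 147 × 4.000 = 588 kip

P_cr ≈ 588 kip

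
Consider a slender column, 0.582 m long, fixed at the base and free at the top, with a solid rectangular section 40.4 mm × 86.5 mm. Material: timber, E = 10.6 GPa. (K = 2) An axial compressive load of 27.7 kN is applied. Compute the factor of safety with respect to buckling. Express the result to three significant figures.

n ≈ 1.32

Buckling occurs about the weak axis: I_min = h·b³/12 with b = 40.4 mm (the shorter side).
I_min = 86.5×40.4³/12 = 4.753×10^5 mm⁴
I = 4.753×10^5 mm⁴ = 4.753×10^-7 m⁴
Effective length L_e = K·L = 2 × 0.582 = 1.164 m
P_cr = π²EI / L_e² = π² × 10.6×10⁹ × 4.753×10^-7 / 1.164² = 3.670×10^4 N
Factor of safety n = P_cr / P = 36.701 / 27.7 = 1.32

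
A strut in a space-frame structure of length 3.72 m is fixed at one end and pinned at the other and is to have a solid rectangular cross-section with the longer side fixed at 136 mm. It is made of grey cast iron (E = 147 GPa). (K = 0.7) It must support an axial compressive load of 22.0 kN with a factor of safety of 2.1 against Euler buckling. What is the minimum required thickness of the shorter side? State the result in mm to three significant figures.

Required P_cr = n·P = 2.1 × 22.0 = 46.20 kN
L_e = K·L = 0.7 × 3.72 = 2.604 m
Required I = P_cr·L_e²/(π²E) = 4.620×10^4 × 2.604² / (π² × 1.47×10^11) = 2.159×10^-7 m⁴
I_req = 2.159×10^5 mm⁴
Rectangle, weak axis: I_min = h·b³/12 with h = 136 mm fixed  ⇒  b = (12I/h)^(1/3) = 26.7 mm

b ≈ 26.7 mm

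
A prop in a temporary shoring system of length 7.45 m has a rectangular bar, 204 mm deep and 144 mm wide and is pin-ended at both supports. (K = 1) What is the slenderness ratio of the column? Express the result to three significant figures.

For a rectangle r_min = b/√12 = 144/√12 = 41.57 mm
L_e = K·L = 1 × 7.45 m = 7.450 m = 7450.0 mm
λ = L_e / r_min = 7450.0 / 41.57 = 179

λ ≈ 179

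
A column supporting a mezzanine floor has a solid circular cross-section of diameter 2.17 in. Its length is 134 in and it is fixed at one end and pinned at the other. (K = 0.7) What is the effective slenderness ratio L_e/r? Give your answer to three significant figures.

λ ≈ 173

I = πd⁴/64 = π×2.17⁴/64 = 1.088 in⁴
A = 3.698 in²;  r_min = √(I/A) = √(1.088/3.698) = 0.5425 in
L_e = K·L = 0.7 × 134 = 93.80 in
λ = L_e / r_min = 93.800 / 0.5425 = 173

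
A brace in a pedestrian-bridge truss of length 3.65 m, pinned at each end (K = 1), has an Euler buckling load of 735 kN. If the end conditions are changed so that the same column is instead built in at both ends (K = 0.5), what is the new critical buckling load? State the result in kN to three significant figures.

P_cr ≈ 2940 kN

P_cr ∝ 1/K², so P_cr,new = P_cr,old × (K_old/K_new)² = 735 × (1/0.5)²
= 735 × 4.000 = 2940 kN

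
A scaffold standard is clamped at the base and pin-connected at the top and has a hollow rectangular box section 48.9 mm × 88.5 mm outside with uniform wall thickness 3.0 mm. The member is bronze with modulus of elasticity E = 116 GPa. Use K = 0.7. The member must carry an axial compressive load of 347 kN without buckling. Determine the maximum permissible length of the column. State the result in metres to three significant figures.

Inner dimensions: h_i = 88.5 − 2×3.0 = 82.50 mm, b_i = 48.9 − 2×3.0 = 42.90 mm
Weak-axis I_min = (h_o·b_o³ − h_i·b_i³)/12 with b_o = 48.9, b_i = 42.90 mm (shorter outer/inner sides).
I_min = (88.5×48.9³ − 82.50×42.90³)/12 = 3.196×10^5 mm⁴
I = 3.196×10^-7 m⁴
At the buckling limit P_cr = P = 3.470×10^5 N
From P_cr = π²EI/(K·L)²:  L = (1/K)·√(π²EI/P_cr) = (1/0.7)·√(π²×1.16×10^11×3.196×10^-7/3.470×10^5)
L = 1.47 m

L_max ≈ 1.47 m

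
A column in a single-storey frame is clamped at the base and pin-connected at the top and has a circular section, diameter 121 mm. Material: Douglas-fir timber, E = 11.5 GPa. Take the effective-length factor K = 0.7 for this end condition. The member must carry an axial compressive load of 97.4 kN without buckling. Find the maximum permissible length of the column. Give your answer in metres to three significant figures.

L_max ≈ 5.00 m

I = πd⁴/64 = π×121⁴/64 = 1.052×10^7 mm⁴
I = 1.052×10^-5 m⁴
At the buckling limit P_cr = P = 9.740×10^4 N
From P_cr = π²EI/(K·L)²:  L = (1/K)·√(π²EI/P_cr) = (1/0.7)·√(π²×1.15×10^10×1.052×10^-5/9.740×10^4)
L = 5.00 m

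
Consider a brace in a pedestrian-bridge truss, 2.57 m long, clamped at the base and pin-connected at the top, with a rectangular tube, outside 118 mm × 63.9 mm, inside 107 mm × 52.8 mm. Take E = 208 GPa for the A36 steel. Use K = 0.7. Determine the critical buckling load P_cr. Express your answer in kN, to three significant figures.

Weak-axis I_min = (h_o·b_o³ − h_i·b_i³)/12 with b_o = 63.9, b_i = 52.80 mm (shorter outer/inner sides).
I_min = (118×63.9³ − 107.0×52.80³)/12 = 1.253×10^6 mm⁴
I = 1.253×10^6 mm⁴ = 1.253×10^-6 m⁴
Effective length L_e = K·L = 0.7 × 2.57 = 1.799 m
P_cr = π²EI / L_e² = π² × 208×10⁹ × 1.253×10^-6 / 1.799² = 7.949×10^5 N

P_cr ≈ 795 kN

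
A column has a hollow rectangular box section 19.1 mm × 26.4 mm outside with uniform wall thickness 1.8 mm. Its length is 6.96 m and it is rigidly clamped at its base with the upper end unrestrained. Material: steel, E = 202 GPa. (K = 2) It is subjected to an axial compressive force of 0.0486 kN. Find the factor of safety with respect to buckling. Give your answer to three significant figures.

Inner dimensions: h_i = 26.4 − 2×1.8 = 22.80 mm, b_i = 19.1 − 2×1.8 = 15.50 mm
Weak-axis I_min = (h_o·b_o³ − h_i·b_i³)/12 with b_o = 19.1, b_i = 15.50 mm (shorter outer/inner sides).
I_min = (26.4×19.1³ − 22.80×15.50³)/12 = 8.254×10^3 mm⁴
I = 8.254×10^3 mm⁴ = 8.254×10^-9 m⁴
Effective length L_e = K·L = 2 × 6.96 = 13.92 m
P_cr = π²EI / L_e² = π² × 202×10⁹ × 8.254×10^-9 / 13.92² = 84.92 N
Factor of safety n = P_cr / P = 0.084925 / 0.0486 = 1.75

n ≈ 1.75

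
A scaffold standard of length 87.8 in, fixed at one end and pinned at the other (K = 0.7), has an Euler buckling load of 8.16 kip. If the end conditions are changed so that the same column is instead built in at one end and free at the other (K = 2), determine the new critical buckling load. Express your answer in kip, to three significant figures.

P_cr ≈ 1.00 kip

P_cr ∝ 1/K², so P_cr,new = P_cr,old × (K_old/K_new)² = 8.16 × (0.7/2)²
= 8.16 × 0.1225 = 1.00 kip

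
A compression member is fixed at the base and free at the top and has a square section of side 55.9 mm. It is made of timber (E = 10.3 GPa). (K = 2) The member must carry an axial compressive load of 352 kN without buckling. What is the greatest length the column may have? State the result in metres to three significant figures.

L_max ≈ 0.242 m

I = a⁴/12 = 55.9⁴/12 = 8.137×10^5 mm⁴
I = 8.137×10^-7 m⁴
At the buckling limit P_cr = P = 3.520×10^5 N
From P_cr = π²EI/(K·L)²:  L = (1/K)·√(π²EI/P_cr) = (1/2)·√(π²×1.03×10^10×8.137×10^-7/3.520×10^5)
L = 0.242 m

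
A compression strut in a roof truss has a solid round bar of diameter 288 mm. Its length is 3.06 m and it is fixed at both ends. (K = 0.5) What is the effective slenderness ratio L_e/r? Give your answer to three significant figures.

For a solid circle r = d/4 = 288/4 = 72.00 mm
L_e = K·L = 0.5 × 3.06 m = 1.530 m = 1530.0 mm
λ = L_e / r_min = 1530.0 / 72.00 = 21.2

λ ≈ 21.2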